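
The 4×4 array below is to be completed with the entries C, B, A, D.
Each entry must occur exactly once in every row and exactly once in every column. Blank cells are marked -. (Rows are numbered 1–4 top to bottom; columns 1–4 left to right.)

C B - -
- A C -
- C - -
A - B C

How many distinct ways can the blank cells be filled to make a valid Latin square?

3

Row 1, column 3: eliminating its row and column leaves {A, D}.
Row 1, column 4: eliminating its row and column leaves {A, D}.
Row 2, column 1: eliminating its row and column leaves {B, D}.
Row 2, column 4: eliminating its row and column leaves {B, D}.
Row 3, column 1: eliminating its row and column leaves {B, D}.
Row 3, column 3: eliminating its row and column leaves {A, D}.
Row 3, column 4: eliminating its row and column leaves {B, A, D}.
Row 4, column 2: eliminating its row and column leaves {D}.
Enumerating the assignments across these blanks that avoid any row or column repeat gives 3 completions.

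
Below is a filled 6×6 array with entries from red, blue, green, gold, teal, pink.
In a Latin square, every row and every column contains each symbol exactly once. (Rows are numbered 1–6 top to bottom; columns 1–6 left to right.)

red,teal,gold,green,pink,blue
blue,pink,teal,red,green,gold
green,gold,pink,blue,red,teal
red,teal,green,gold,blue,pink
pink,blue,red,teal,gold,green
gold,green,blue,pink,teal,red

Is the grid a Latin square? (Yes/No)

No

Every row is a permutation, but column 1 contains red twice (at rows 1 and 4).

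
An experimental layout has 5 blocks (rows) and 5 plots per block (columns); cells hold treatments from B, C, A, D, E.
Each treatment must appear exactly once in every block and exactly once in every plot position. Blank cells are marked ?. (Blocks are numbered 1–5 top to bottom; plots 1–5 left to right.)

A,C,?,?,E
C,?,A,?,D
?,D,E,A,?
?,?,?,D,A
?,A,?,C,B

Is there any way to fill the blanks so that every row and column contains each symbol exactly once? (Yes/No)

No

Block 1, plot 4: block 1 has {C, A, E} and plot 4 has {C, A, D}, so it must be B.
Block 1, plot 3: block 1 has {B, C, A, E} and plot 3 has {A, E}, so it must be D.
Now block 5, plot 3: block 5 together with plot 3 already contain {B, C, A, D, E} — every symbol — so nothing can go there. The grid has no valid completion.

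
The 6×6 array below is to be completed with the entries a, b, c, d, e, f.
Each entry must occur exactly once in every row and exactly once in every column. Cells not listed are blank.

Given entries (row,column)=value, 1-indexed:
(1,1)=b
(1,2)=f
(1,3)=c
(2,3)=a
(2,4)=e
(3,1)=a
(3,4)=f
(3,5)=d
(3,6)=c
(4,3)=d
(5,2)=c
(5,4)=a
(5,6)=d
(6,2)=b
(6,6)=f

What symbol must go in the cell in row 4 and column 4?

b

Row 1, column 4: row 1 has {b, c, f} and column 4 has {a, e, f}, leaving only d.
Row 2, column 2: row 2 has {a, e} and column 2 has {b, c, f}, leaving only d.
Row 2, column 6: row 2 has {a, d, e} and column 6 has {c, d, f}, leaving only b.
Row 3, column 2: row 3 has {a, c, d, f} and column 2 has {b, c, d, f}, leaving only e.
Row 3, column 3: row 3 has {a, c, d, e, f} and column 3 has {a, c, d}, leaving only b.
Row 4, column 2: row 4 has {d} and column 2 has {b, c, d, e, f}, leaving only a.
Row 4, column 6: row 4 has {a, d} and column 6 has {b, c, d, f}, leaving only e.
Row 1, column 6: row 1 has {b, c, d, f} and column 6 has {b, c, d, e, f}, leaving only a.
Row 1, column 5: row 1 has {a, b, c, d, f} and column 5 has {d}, leaving only e.
Row 6, column 3: row 6 has {b, f} and column 3 has {a, b, c, d}, leaving only e.
Row 5, column 3: row 5 has {a, c, d} and column 3 has {a, b, c, d, e}, leaving only f.
Row 5, column 1: row 5 has {a, c, d, f} and column 1 has {a, b}, leaving only e.
Row 5, column 5: row 5 has {a, c, d, e, f} and column 5 has {d, e}, leaving only b.
Row 6, column 4: row 6 has {b, e, f} and column 4 has {a, d, e, f}, leaving only c.
Row 4 already has {a, d, e} and column 4 already has {a, c, d, e, f}, so row 4, column 4 must be b.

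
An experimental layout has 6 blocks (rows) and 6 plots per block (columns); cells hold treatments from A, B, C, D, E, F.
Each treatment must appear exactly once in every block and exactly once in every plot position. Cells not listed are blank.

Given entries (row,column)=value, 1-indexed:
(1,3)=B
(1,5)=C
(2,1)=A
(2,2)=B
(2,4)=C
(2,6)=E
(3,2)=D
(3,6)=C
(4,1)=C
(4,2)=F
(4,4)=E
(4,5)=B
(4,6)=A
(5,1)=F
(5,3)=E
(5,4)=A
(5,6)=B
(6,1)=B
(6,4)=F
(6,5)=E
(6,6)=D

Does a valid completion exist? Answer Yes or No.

Block 1, plot 4: block 1 has {B, C} and plot 4 has {A, C, E, F}, so it must be D.
Block 1, plot 1: block 1 has {B, C, D} and plot 1 has {A, B, C, F}, so it must be E.
Now block 3, plot 1: block 3 together with plot 1 already contain {A, B, C, D, E, F} — every symbol — so nothing can go there. The grid has no valid completion.

No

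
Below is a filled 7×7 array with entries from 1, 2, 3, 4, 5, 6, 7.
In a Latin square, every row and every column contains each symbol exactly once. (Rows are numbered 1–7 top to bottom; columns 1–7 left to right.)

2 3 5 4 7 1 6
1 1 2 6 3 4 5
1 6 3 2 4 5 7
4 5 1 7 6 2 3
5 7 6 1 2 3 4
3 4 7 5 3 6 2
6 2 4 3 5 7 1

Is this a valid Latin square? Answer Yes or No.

Row 2 contains 1 twice (at columns 1 and 2); row 6 is also not a permutation.

No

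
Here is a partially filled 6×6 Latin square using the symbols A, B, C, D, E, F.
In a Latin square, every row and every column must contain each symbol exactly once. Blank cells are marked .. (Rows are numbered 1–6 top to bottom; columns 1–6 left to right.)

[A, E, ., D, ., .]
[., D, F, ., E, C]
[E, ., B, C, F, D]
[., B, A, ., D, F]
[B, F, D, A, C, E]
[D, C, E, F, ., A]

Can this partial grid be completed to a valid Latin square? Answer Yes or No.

Row 2, column 1: row 2 together with column 1 already contain {A, B, C, D, E, F} — every symbol — so nothing can go there. The grid has no valid completion.

No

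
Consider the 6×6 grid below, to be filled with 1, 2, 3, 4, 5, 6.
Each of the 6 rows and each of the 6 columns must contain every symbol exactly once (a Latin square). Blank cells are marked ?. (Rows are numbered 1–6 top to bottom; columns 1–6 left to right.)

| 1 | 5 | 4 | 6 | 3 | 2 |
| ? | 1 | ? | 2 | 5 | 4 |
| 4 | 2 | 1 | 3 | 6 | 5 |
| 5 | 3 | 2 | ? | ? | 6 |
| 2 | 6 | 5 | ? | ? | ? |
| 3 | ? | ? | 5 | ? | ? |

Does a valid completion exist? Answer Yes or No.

Yes

No row or column among the givens repeats a symbol, and propagating forced cells runs into no contradiction.
One valid completion exists (for instance, 1 5 4 6 3 2 / 6 1 3 2 5 4 / 4 2 1 3 6 5 / 5 3 2 1 4 6 / 2 6 5 4 1 3 / 3 4 6 5 2 1).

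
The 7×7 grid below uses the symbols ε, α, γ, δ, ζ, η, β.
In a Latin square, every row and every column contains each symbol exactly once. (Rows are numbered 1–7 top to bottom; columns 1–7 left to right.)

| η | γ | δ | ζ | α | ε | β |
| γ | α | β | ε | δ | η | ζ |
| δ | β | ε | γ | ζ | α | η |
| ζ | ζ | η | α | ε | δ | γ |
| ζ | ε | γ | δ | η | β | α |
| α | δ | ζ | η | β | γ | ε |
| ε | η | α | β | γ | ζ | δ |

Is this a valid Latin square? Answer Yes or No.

No

Column 1 contains ζ twice (at rows 4 and 5), so it is not a permutation.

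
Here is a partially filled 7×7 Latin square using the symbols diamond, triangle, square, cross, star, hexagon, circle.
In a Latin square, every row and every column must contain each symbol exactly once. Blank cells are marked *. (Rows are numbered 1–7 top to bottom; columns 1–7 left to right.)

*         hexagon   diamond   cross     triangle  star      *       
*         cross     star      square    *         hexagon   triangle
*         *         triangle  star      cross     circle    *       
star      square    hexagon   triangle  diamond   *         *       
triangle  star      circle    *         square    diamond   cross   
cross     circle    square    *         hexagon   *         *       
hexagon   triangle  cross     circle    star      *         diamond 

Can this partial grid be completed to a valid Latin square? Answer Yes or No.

No row or column among the givens repeats a symbol, and propagating forced cells runs into no contradiction.
One valid completion exists (for instance, circle hexagon diamond cross triangle star square / diamond cross star square circle hexagon triangle / square diamond triangle star cross circle hexagon / star square hexagon triangle diamond cross circle / triangle star circle hexagon square diamond cross / cross circle square diamond hexagon triangle star / hexagon triangle cross circle star square diamond).

Yes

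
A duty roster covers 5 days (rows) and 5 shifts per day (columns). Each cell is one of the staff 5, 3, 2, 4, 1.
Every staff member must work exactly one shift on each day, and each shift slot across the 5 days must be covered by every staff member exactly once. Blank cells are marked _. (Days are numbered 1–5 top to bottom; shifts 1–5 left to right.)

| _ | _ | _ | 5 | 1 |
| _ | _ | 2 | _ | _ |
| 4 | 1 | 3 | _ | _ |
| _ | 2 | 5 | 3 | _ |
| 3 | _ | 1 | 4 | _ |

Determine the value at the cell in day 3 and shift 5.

5

Day 1, shift 1: day 1 has {5, 1} and shift 1 has {3, 4}, leaving only 2.
Day 1, shift 3: day 1 has {5, 2, 1} and shift 3 has {5, 3, 2, 1}, leaving only 4.
Day 1, shift 2: day 1 has {5, 2, 4, 1} and shift 2 has {2, 1}, leaving only 3.
Day 2, shift 4: day 2 has {2} and shift 4 has {5, 3, 4}, leaving only 1.
Day 2, shift 1: day 2 has {2, 1} and shift 1 has {3, 2, 4}, leaving only 5.
Day 2, shift 2: day 2 has {5, 2, 1} and shift 2 has {3, 2, 1}, leaving only 4.
Day 2, shift 5: day 2 has {5, 2, 4, 1} and shift 5 has {1}, leaving only 3.
Day 3, shift 4: day 3 has {3, 4, 1} and shift 4 has {5, 3, 4, 1}, leaving only 2.
Day 3 already has {3, 2, 4, 1} and shift 5 already has {3, 1}, so day 3, shift 5 must be 5.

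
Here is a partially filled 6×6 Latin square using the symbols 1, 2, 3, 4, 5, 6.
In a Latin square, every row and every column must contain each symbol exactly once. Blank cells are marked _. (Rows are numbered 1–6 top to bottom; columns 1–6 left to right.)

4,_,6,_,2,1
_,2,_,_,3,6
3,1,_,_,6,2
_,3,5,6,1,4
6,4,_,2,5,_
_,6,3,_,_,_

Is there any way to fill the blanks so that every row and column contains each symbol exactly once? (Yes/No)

No

Row 1, column 2: row 1 has {1, 2, 4, 6} and column 2 has {1, 2, 3, 4, 6}, so it must be 5.
Row 1, column 4: row 1 has {1, 2, 4, 5, 6} and column 4 has {2, 6}, so it must be 3.
Row 3, column 3: row 3 has {1, 2, 3, 6} and column 3 has {3, 5, 6}, so it must be 4.
Row 2, column 3: row 2 has {2, 3, 6} and column 3 has {3, 4, 5, 6}, so it must be 1.
Now row 5, column 3: row 5 together with column 3 already contain {1, 2, 3, 4, 5, 6} — every symbol — so nothing can go there. The grid has no valid completion.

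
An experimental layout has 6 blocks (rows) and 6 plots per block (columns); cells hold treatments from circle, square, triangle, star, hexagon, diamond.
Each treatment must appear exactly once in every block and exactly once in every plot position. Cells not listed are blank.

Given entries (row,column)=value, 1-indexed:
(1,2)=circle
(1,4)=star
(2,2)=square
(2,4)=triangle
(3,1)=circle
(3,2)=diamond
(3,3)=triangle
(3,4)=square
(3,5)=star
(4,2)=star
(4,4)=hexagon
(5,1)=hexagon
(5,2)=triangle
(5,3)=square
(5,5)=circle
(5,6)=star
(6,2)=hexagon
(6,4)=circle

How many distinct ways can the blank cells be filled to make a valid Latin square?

24

Block 1, plot 1: eliminating its block and plot leaves {square, triangle, diamond}.
Block 1, plot 3: eliminating its block and plot leaves {hexagon, diamond}.
Block 1, plot 5: eliminating its block and plot leaves {square, triangle, hexagon, diamond}.
Block 1, plot 6: eliminating its block and plot leaves {square, triangle, hexagon, diamond}.
Block 2, plot 1: eliminating its block and plot leaves {star, diamond}.
Block 2, plot 3: eliminating its block and plot leaves {circle, star, hexagon, diamond}.
Block 2, plot 5: eliminating its block and plot leaves {hexagon, diamond}.
Block 2, plot 6: eliminating its block and plot leaves {circle, hexagon, diamond}.
Block 3, plot 6: eliminating its block and plot leaves {hexagon}.
Block 4, plot 1: eliminating its block and plot leaves {square, triangle, diamond}.
Block 4, plot 3: eliminating its block and plot leaves {circle, diamond}.
Block 4, plot 5: eliminating its block and plot leaves {square, triangle, diamond}.
Block 4, plot 6: eliminating its block and plot leaves {circle, square, triangle, diamond}.
Block 5, plot 4: eliminating its block and plot leaves {diamond}.
Block 6, plot 1: eliminating its block and plot leaves {square, triangle, star, diamond}.
Block 6, plot 3: eliminating its block and plot leaves {star, diamond}.
Block 6, plot 5: eliminating its block and plot leaves {square, triangle, diamond}.
Block 6, plot 6: eliminating its block and plot leaves {square, triangle, diamond}.
Enumerating the assignments across these blanks that avoid any block or plot repeat gives 24 completions.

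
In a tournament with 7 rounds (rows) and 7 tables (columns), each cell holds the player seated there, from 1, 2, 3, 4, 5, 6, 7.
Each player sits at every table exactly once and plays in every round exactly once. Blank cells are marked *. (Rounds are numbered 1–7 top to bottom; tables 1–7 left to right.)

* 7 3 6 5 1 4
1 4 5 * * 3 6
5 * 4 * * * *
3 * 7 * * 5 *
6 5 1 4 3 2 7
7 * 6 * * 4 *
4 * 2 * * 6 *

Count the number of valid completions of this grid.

9

Round 1, table 1: eliminating its round and table leaves {2}.
Round 2, table 4: eliminating its round and table leaves {2, 7}.
Round 2, table 5: eliminating its round and table leaves {2, 7}.
Round 3, table 2: eliminating its round and table leaves {1, 2, 3, 6}.
Round 3, table 4: eliminating its round and table leaves {1, 2, 3, 7}.
Round 3, table 5: eliminating its round and table leaves {1, 2, 6, 7}.
Round 3, table 6: eliminating its round and table leaves {7}.
Round 3, table 7: eliminating its round and table leaves {1, 2, 3}.
Round 4, table 2: eliminating its round and table leaves {1, 2, 6}.
Round 4, table 4: eliminating its round and table leaves {1, 2}.
Round 4, table 5: eliminating its round and table leaves {1, 2, 4, 6}.
Round 4, table 7: eliminating its round and table leaves {1, 2}.
Round 6, table 2: eliminating its round and table leaves {1, 2, 3}.
Round 6, table 4: eliminating its round and table leaves {1, 2, 3, 5}.
Round 6, table 5: eliminating its round and table leaves {1, 2}.
Round 6, table 7: eliminating its round and table leaves {1, 2, 3, 5}.
Round 7, table 2: eliminating its round and table leaves {1, 3}.
Round 7, table 4: eliminating its round and table leaves {1, 3, 5, 7}.
Round 7, table 5: eliminating its round and table leaves {1, 7}.
Round 7, table 7: eliminating its round and table leaves {1, 3, 5}.
Enumerating the assignments across these blanks that avoid any round or table repeat gives 9 completions.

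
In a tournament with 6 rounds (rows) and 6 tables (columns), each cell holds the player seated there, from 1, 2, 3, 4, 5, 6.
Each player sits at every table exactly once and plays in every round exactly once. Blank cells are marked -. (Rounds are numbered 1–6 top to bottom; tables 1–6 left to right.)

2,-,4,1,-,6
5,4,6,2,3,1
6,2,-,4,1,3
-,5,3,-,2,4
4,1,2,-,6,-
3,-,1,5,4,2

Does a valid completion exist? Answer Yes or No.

Yes

No round or table among the givens repeats a symbol, and propagating forced cells runs into no contradiction.
One valid completion exists (for instance, 2 3 4 1 5 6 / 5 4 6 2 3 1 / 6 2 5 4 1 3 / 1 5 3 6 2 4 / 4 1 2 3 6 5 / 3 6 1 5 4 2).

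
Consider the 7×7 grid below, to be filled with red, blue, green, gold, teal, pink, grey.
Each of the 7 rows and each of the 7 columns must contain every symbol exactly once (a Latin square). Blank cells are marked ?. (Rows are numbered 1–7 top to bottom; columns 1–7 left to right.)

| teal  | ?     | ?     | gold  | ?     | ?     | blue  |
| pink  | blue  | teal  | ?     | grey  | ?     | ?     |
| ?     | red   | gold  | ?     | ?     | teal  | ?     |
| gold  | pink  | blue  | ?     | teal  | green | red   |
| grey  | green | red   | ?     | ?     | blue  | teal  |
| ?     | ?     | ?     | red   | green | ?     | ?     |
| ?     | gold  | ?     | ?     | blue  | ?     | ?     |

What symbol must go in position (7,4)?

Row 1, column 2: row 1 has {blue, gold, teal} and column 2 has {red, blue, green, gold, pink}, leaving only grey.
Row 2, column 4: row 2 has {blue, teal, pink, grey} and column 4 has {red, gold}, leaving only green.
Row 2, column 7: row 2 has {blue, green, teal, pink, grey} and column 7 has {red, blue, teal}, leaving only gold.
Row 2, column 6: row 2 has {blue, green, gold, teal, pink, grey} and column 6 has {blue, green, teal}, leaving only red.
Row 1, column 6: row 1 has {blue, gold, teal, grey} and column 6 has {red, blue, green, teal}, leaving only pink.
Row 1, column 3: row 1 has {blue, gold, teal, pink, grey} and column 3 has {red, blue, gold, teal}, leaving only green.
Row 1, column 5: row 1 has {blue, green, gold, teal, pink, grey} and column 5 has {blue, green, teal, grey}, leaving only red.
Row 3, column 5: row 3 has {red, gold, teal} and column 5 has {red, blue, green, teal, grey}, leaving only pink.
Row 4, column 4: row 4 has {red, blue, green, gold, teal, pink} and column 4 has {red, green, gold}, leaving only grey.
Row 3, column 4: row 3 has {red, gold, teal, pink} and column 4 has {red, green, gold, grey}, leaving only blue.
Row 3, column 1: row 3 has {red, blue, gold, teal, pink} and column 1 has {gold, teal, pink, grey}, leaving only green.
Row 3, column 7: row 3 has {red, blue, green, gold, teal, pink} and column 7 has {red, blue, gold, teal}, leaving only grey.
Row 5, column 4: row 5 has {red, blue, green, teal, grey} and column 4 has {red, blue, green, gold, grey}, leaving only pink.
Row 7 already has {blue, gold} and column 4 already has {red, blue, green, gold, pink, grey}, so row 7, column 4 must be teal.

teal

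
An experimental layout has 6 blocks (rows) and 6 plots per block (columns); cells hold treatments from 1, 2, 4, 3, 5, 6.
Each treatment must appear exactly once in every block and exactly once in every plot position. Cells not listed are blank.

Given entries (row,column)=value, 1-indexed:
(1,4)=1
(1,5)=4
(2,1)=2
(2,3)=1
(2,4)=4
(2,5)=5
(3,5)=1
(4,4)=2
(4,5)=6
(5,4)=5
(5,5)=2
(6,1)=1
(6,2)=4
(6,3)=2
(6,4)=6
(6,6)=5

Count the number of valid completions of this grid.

Block 1, plot 1: eliminating its block and plot leaves {3, 5, 6}.
Block 1, plot 2: eliminating its block and plot leaves {2, 3, 5, 6}.
Block 1, plot 3: eliminating its block and plot leaves {3, 5, 6}.
Block 1, plot 6: eliminating its block and plot leaves {2, 3, 6}.
Block 2, plot 2: eliminating its block and plot leaves {3, 6}.
Block 2, plot 6: eliminating its block and plot leaves {3, 6}.
Block 3, plot 1: eliminating its block and plot leaves {4, 3, 5, 6}.
Block 3, plot 2: eliminating its block and plot leaves {2, 3, 5, 6}.
Block 3, plot 3: eliminating its block and plot leaves {4, 3, 5, 6}.
Block 3, plot 4: eliminating its block and plot leaves {3}.
Block 3, plot 6: eliminating its block and plot leaves {2, 4, 3, 6}.
Block 4, plot 1: eliminating its block and plot leaves {4, 3, 5}.
Block 4, plot 2: eliminating its block and plot leaves {1, 3, 5}.
Block 4, plot 3: eliminating its block and plot leaves {4, 3, 5}.
Block 4, plot 6: eliminating its block and plot leaves {1, 4, 3}.
Block 5, plot 1: eliminating its block and plot leaves {4, 3, 6}.
Block 5, plot 2: eliminating its block and plot leaves {1, 3, 6}.
Block 5, plot 3: eliminating its block and plot leaves {4, 3, 6}.
Block 5, plot 6: eliminating its block and plot leaves {1, 4, 3, 6}.
Block 6, plot 5: eliminating its block and plot leaves {3}.
Enumerating the assignments across these blanks that avoid any block or plot repeat gives 28 completions.

28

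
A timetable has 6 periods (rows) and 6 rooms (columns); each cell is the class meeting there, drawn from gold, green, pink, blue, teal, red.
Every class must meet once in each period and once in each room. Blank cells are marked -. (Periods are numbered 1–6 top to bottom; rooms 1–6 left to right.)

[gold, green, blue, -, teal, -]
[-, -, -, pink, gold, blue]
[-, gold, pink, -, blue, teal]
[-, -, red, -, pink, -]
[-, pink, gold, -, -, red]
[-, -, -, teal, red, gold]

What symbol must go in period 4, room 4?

gold

Period 1, room 4: period 1 has {gold, green, blue, teal} and room 4 has {pink, teal}, leaving only red.
Period 1, room 6: period 1 has {gold, green, blue, teal, red} and room 6 has {gold, blue, teal, red}, leaving only pink.
Period 3, room 4: period 3 has {gold, pink, blue, teal} and room 4 has {pink, teal, red}, leaving only green.
Period 3, room 1: period 3 has {gold, green, pink, blue, teal} and room 1 has {gold}, leaving only red.
Period 4, room 6: period 4 has {pink, red} and room 6 has {gold, pink, blue, teal, red}, leaving only green.
Period 5, room 4: period 5 has {gold, pink, red} and room 4 has {green, pink, teal, red}, leaving only blue.
Period 4 already has {green, pink, red} and room 4 already has {green, pink, blue, teal, red}, so period 4, room 4 must be gold.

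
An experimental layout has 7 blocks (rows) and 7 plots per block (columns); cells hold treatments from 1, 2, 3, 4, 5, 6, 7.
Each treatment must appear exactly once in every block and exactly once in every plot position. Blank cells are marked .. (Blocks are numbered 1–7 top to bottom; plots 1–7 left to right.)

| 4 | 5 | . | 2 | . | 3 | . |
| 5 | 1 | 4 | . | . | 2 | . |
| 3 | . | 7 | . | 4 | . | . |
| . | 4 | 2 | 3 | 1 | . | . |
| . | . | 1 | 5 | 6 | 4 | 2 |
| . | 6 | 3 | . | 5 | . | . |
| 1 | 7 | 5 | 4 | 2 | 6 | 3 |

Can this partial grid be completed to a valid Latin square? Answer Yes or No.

Yes

No block or plot among the givens repeats a symbol, and propagating forced cells runs into no contradiction.
One valid completion exists (for instance, 4 5 6 2 7 3 1 / 5 1 4 7 3 2 6 / 3 2 7 6 4 1 5 / 6 4 2 3 1 5 7 / 7 3 1 5 6 4 2 / 2 6 3 1 5 7 4 / 1 7 5 4 2 6 3).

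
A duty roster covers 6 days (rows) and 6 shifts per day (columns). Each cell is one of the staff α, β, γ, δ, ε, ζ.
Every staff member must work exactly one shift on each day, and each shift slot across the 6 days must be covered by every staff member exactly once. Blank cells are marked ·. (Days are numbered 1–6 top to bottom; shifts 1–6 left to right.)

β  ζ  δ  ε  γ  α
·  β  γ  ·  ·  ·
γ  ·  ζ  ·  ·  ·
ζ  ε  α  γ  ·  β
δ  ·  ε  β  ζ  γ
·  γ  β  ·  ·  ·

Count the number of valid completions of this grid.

Day 2, shift 1: eliminating its day and shift leaves {α, ε}.
Day 2, shift 4: eliminating its day and shift leaves {α, δ, ζ}.
Day 2, shift 5: eliminating its day and shift leaves {α, δ, ε}.
Day 2, shift 6: eliminating its day and shift leaves {δ, ε, ζ}.
Day 3, shift 2: eliminating its day and shift leaves {α, δ}.
Day 3, shift 4: eliminating its day and shift leaves {α, δ}.
Day 3, shift 5: eliminating its day and shift leaves {α, β, δ, ε}.
Day 3, shift 6: eliminating its day and shift leaves {δ, ε}.
Day 4, shift 5: eliminating its day and shift leaves {δ}.
Day 5, shift 2: eliminating its day and shift leaves {α}.
Day 6, shift 1: eliminating its day and shift leaves {α, ε}.
Day 6, shift 4: eliminating its day and shift leaves {α, δ, ζ}.
Day 6, shift 5: eliminating its day and shift leaves {α, δ, ε}.
Day 6, shift 6: eliminating its day and shift leaves {δ, ε, ζ}.
Enumerating the assignments across these blanks that avoid any day or shift repeat gives 4 completions.

4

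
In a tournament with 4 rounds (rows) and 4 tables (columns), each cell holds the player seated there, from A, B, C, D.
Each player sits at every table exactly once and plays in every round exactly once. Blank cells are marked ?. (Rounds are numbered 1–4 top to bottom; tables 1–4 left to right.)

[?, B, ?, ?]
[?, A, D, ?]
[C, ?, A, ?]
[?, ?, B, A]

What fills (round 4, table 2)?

C

Round 1, table 3: round 1 has {B} and table 3 has {A, B, D}, leaving only C.
Round 1, table 4: round 1 has {B, C} and table 4 has {A}, leaving only D.
Round 1, table 1: round 1 has {B, C, D} and table 1 has {C}, leaving only A.
Round 2, table 1: round 2 has {A, D} and table 1 has {A, C}, leaving only B.
Round 2, table 4: round 2 has {A, B, D} and table 4 has {A, D}, leaving only C.
Round 3, table 2: round 3 has {A, C} and table 2 has {A, B}, leaving only D.
Round 4 already has {A, B} and table 2 already has {A, B, D}, so round 4, table 2 must be C.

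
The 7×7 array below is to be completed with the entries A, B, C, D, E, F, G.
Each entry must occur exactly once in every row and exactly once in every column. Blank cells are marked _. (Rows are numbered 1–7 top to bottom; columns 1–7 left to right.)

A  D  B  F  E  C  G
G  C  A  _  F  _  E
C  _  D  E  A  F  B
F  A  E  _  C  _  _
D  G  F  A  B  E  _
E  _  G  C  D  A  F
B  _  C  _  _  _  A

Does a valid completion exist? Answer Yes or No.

Row 3, column 2: row 3 together with column 2 already contain {A, B, C, D, E, F, G} — every symbol — so nothing can go there. The grid has no valid completion.

No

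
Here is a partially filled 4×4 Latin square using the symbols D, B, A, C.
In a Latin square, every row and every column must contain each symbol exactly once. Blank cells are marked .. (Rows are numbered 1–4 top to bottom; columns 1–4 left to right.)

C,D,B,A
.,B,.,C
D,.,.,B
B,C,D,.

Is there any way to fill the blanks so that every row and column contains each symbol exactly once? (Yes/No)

Row 4, column 4: row 4 together with column 4 already contain {D, B, A, C} — every symbol — so nothing can go there. The grid has no valid completion.

No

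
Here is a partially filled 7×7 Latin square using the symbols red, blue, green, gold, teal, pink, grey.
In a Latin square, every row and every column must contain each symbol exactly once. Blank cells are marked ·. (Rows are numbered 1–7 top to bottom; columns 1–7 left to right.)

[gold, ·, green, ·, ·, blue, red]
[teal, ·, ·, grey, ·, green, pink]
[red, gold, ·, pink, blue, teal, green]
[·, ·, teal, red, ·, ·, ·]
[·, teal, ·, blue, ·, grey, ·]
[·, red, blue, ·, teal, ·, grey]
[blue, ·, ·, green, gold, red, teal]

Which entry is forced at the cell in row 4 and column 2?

green

Row 1, column 4: row 1 has {red, blue, green, gold} and column 4 has {red, blue, green, pink, grey}, leaving only teal.
Row 2, column 2: row 2 has {green, teal, pink, grey} and column 2 has {red, gold, teal}, leaving only blue.
Row 2, column 5: row 2 has {blue, green, teal, pink, grey} and column 5 has {blue, gold, teal}, leaving only red.
Row 2, column 3: row 2 has {red, blue, green, teal, pink, grey} and column 3 has {blue, green, teal}, leaving only gold.
Row 3, column 3: row 3 has {red, blue, green, gold, teal, pink} and column 3 has {blue, green, gold, teal}, leaving only grey.
Row 5, column 7: row 5 has {blue, teal, grey} and column 7 has {red, green, teal, pink, grey}, leaving only gold.
Row 4, column 7: row 4 has {red, teal} and column 7 has {red, green, gold, teal, pink, grey}, leaving only blue.
Row 6, column 4: row 6 has {red, blue, teal, grey} and column 4 has {red, blue, green, teal, pink, grey}, leaving only gold.
Row 6, column 6: row 6 has {red, blue, gold, teal, grey} and column 6 has {red, blue, green, teal, grey}, leaving only pink.
Row 4, column 6: row 4 has {red, blue, teal} and column 6 has {red, blue, green, teal, pink, grey}, leaving only gold.
Row 6, column 1: row 6 has {red, blue, gold, teal, pink, grey} and column 1 has {red, blue, gold, teal}, leaving only green.
Row 5, column 1: row 5 has {blue, gold, teal, grey} and column 1 has {red, blue, green, gold, teal}, leaving only pink.
Row 4, column 1: row 4 has {red, blue, gold, teal} and column 1 has {red, blue, green, gold, teal, pink}, leaving only grey.
Row 5, column 3: row 5 has {blue, gold, teal, pink, grey} and column 3 has {blue, green, gold, teal, grey}, leaving only red.
Row 5, column 5: row 5 has {red, blue, gold, teal, pink, grey} and column 5 has {red, blue, gold, teal}, leaving only green.
Row 4, column 5: row 4 has {red, blue, gold, teal, grey} and column 5 has {red, blue, green, gold, teal}, leaving only pink.
Row 4 already has {red, blue, gold, teal, pink, grey} and column 2 already has {red, blue, gold, teal}, so row 4, column 2 must be green.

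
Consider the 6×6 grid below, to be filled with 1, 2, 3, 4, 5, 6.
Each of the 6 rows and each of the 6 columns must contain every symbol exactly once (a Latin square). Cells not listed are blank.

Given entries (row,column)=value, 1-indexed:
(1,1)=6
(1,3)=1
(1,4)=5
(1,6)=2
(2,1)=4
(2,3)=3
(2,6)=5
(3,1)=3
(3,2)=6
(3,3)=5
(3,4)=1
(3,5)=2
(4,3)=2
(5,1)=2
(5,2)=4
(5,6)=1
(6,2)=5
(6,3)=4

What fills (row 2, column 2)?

2

Row 1, column 2: row 1 has {1, 2, 5, 6} and column 2 has {4, 5, 6}, leaving only 3.
Row 1, column 5: row 1 has {1, 2, 3, 5, 6} and column 5 has {2}, leaving only 4.
Row 3, column 6: row 3 has {1, 2, 3, 5, 6} and column 6 has {1, 2, 5}, leaving only 4.
Row 4, column 2: row 4 has {2} and column 2 has {3, 4, 5, 6}, leaving only 1.
Row 2 already has {3, 4, 5} and column 2 already has {1, 3, 4, 5, 6}, so row 2, column 2 must be 2.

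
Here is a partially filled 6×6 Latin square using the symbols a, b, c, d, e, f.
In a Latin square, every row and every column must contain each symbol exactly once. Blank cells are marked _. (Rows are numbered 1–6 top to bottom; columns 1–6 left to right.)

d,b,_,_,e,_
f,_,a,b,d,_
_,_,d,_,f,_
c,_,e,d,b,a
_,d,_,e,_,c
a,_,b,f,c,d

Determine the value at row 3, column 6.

b

Row 1, column 6: row 1 has {b, d, e} and column 6 has {a, c, d}, leaving only f.
Row 1, column 3: row 1 has {b, d, e, f} and column 3 has {a, b, d, e}, leaving only c.
Row 1, column 4: row 1 has {b, c, d, e, f} and column 4 has {b, d, e, f}, leaving only a.
Row 2, column 6: row 2 has {a, b, d, f} and column 6 has {a, c, d, f}, leaving only e.
Row 3 already has {d, f} and column 6 already has {a, c, d, e, f}, so row 3, column 6 must be b.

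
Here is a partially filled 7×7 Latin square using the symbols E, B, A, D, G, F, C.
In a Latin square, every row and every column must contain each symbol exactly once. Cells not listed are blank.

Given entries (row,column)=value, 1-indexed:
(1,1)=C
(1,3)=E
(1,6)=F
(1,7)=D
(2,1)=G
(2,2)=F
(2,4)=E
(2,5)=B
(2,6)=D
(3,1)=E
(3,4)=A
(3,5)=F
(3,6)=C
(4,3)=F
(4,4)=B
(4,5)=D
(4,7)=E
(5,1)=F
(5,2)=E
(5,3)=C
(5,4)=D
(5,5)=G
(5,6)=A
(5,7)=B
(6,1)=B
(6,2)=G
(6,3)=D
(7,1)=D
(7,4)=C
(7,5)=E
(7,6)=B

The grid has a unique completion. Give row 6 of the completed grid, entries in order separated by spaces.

B G D F C E A

Row 6, column 4: row 6 has {B, D, G} and column 4 has {E, B, A, D, C}, leaving only F.
Row 6, column 6: row 6 has {B, D, G, F} and column 6 has {B, A, D, F, C}, leaving only E.
Row 1, column 4: row 1 has {E, D, F, C} and column 4 has {E, B, A, D, F, C}, leaving only G.
Row 1, column 5: row 1 has {E, D, G, F, C} and column 5 has {E, B, D, G, F}, leaving only A.
Row 6, column 5: row 6 has {E, B, D, G, F} and column 5 has {E, B, A, D, G, F}, leaving only C.
Row 6, column 7: row 6 has {E, B, D, G, F, C} and column 7 has {E, B, D}, leaving only A.
So row 6 reads: B G D F C E A.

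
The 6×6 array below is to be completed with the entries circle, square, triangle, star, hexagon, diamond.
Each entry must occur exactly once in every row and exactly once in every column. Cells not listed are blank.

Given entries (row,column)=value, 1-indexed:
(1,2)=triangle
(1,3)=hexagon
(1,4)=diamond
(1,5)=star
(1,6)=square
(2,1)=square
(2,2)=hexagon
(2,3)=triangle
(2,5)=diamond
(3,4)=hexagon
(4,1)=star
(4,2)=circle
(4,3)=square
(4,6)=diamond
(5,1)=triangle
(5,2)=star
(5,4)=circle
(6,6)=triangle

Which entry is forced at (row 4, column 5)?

Row 1, column 1: row 1 has {square, triangle, star, hexagon, diamond} and column 1 has {square, triangle, star}, leaving only circle.
Row 2, column 4: row 2 has {square, triangle, hexagon, diamond} and column 4 has {circle, hexagon, diamond}, leaving only star.
Row 2, column 6: row 2 has {square, triangle, star, hexagon, diamond} and column 6 has {square, triangle, diamond}, leaving only circle.
Row 3, column 1: row 3 has {hexagon} and column 1 has {circle, square, triangle, star}, leaving only diamond.
Row 3, column 2: row 3 has {hexagon, diamond} and column 2 has {circle, triangle, star, hexagon}, leaving only square.
Row 3, column 6: row 3 has {square, hexagon, diamond} and column 6 has {circle, square, triangle, diamond}, leaving only star.
Row 3, column 3: row 3 has {square, star, hexagon, diamond} and column 3 has {square, triangle, hexagon}, leaving only circle.
Row 3, column 5: row 3 has {circle, square, star, hexagon, diamond} and column 5 has {star, diamond}, leaving only triangle.
Row 4 already has {circle, square, star, diamond} and column 5 already has {triangle, star, diamond}, so row 4, column 5 must be hexagon.

hexagon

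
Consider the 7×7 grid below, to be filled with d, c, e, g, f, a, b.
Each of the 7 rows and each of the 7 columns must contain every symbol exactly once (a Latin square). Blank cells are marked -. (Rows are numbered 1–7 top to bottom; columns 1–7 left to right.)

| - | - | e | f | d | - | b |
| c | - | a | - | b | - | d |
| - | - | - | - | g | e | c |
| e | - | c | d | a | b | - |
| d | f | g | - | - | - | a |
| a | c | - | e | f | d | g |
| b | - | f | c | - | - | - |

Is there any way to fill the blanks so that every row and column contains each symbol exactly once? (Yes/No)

No

Row 1, column 1: row 1 has {d, e, f, b} and column 1 has {d, c, e, a, b}, so it must be g.
Row 1, column 2: row 1 has {d, e, g, f, b} and column 2 has {c, f}, so it must be a.
Row 1, column 6: row 1 has {d, e, g, f, a, b} and column 6 has {d, e, b}, so it must be c.
Now row 5, column 6: row 5 together with column 6 already contain {d, c, e, g, f, a, b} — every symbol — so nothing can go there. The grid has no valid completion.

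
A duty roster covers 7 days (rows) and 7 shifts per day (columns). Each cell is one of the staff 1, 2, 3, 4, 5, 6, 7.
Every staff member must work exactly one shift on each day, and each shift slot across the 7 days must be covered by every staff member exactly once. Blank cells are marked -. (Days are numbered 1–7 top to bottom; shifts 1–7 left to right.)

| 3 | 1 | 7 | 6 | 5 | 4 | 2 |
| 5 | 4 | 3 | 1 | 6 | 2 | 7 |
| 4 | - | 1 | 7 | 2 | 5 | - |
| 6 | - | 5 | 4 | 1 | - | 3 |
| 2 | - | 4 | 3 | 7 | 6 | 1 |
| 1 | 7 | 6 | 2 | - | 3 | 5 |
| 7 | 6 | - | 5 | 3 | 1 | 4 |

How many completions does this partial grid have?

Day 3, shift 2: eliminating its day and shift leaves {3}.
Day 3, shift 7: eliminating its day and shift leaves {6}.
Day 4, shift 2: eliminating its day and shift leaves {2}.
Day 4, shift 6: eliminating its day and shift leaves {7}.
Day 5, shift 2: eliminating its day and shift leaves {5}.
Day 6, shift 5: eliminating its day and shift leaves {4}.
Day 7, shift 3: eliminating its day and shift leaves {2}.
Only one assignment across all blanks avoids any day or shift repeat, giving 1 completion.

1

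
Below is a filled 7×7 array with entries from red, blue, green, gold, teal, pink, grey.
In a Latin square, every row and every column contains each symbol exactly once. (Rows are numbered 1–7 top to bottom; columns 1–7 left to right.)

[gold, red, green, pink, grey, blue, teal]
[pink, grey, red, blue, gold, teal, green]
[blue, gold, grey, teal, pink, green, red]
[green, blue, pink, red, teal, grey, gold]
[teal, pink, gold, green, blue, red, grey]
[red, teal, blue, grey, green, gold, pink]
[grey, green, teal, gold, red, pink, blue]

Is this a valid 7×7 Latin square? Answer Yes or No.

Yes

Each row is a permutation of the 7 symbols, and so is each column.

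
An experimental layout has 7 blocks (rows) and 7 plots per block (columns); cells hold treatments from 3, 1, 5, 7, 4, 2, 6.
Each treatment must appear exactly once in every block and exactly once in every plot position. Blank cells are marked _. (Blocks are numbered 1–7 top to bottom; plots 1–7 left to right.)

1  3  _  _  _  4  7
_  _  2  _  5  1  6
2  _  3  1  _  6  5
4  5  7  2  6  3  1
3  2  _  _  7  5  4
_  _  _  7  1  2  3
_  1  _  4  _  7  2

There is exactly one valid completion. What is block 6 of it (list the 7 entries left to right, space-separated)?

Block 1, plot 5: block 1 has {3, 1, 7, 4} and plot 5 has {1, 5, 7, 6}, leaving only 2.
Block 2, plot 1: block 2 has {1, 5, 2, 6} and plot 1 has {3, 1, 4, 2}, leaving only 7.
Block 2, plot 2: block 2 has {1, 5, 7, 2, 6} and plot 2 has {3, 1, 5, 2}, leaving only 4.
Block 6, plot 2: block 6 has {3, 1, 7, 2} and plot 2 has {3, 1, 5, 4, 2}, leaving only 6.
Block 6, plot 1: block 6 has {3, 1, 7, 2, 6} and plot 1 has {3, 1, 7, 4, 2}, leaving only 5.
Block 6, plot 3: block 6 has {3, 1, 5, 7, 2, 6} and plot 3 has {3, 7, 2}, leaving only 4.
So block 6 reads: 5 6 4 7 1 2 3.

5 6 4 7 1 2 3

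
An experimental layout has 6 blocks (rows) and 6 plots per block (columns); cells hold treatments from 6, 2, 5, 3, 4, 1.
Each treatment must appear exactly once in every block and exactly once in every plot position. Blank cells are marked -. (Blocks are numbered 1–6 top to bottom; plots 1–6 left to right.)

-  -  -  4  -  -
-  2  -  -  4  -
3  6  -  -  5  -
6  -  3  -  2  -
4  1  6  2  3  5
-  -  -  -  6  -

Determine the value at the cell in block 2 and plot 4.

Block 1, plot 5: block 1 has {4} and plot 5 has {6, 2, 5, 3, 4}, leaving only 1.
Block 3, plot 4: block 3 has {6, 5, 3} and plot 4 has {2, 4}, leaving only 1.
Block 4, plot 4: block 4 has {6, 2, 3} and plot 4 has {2, 4, 1}, leaving only 5.
Block 4, plot 2: block 4 has {6, 2, 5, 3} and plot 2 has {6, 2, 1}, leaving only 4.
Block 4, plot 6: block 4 has {6, 2, 5, 3, 4} and plot 6 has {5}, leaving only 1.
Block 6, plot 4: block 6 has {6} and plot 4 has {2, 5, 4, 1}, leaving only 3.
Block 2 already has {2, 4} and plot 4 already has {2, 5, 3, 4, 1}, so block 2, plot 4 must be 6.

6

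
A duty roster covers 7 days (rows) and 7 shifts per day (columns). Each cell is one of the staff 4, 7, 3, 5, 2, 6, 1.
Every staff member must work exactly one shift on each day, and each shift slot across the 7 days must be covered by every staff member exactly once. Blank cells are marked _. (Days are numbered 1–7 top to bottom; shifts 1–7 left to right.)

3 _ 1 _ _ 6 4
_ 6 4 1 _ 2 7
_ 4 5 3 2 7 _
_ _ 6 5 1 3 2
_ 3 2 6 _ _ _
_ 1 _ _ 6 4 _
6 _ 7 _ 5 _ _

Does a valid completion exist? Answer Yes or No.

No day or shift among the givens repeats a symbol, and propagating forced cells runs into no contradiction.
One valid completion exists (for instance, 3 5 1 2 7 6 4 / 5 6 4 1 3 2 7 / 1 4 5 3 2 7 6 / 4 7 6 5 1 3 2 / 7 3 2 6 4 5 1 / 2 1 3 7 6 4 5 / 6 2 7 4 5 1 3).

Yes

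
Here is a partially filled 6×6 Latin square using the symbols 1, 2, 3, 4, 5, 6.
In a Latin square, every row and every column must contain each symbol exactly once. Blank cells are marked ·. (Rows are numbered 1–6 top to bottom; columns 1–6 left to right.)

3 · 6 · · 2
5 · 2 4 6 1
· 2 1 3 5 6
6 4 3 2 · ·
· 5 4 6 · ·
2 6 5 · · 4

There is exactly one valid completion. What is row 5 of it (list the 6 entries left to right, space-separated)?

1 5 4 6 2 3

Row 5, column 1: row 5 has {4, 5, 6} and column 1 has {2, 3, 5, 6}, leaving only 1.
Row 5, column 6: row 5 has {1, 4, 5, 6} and column 6 has {1, 2, 4, 6}, leaving only 3.
Row 5, column 5: row 5 has {1, 3, 4, 5, 6} and column 5 has {5, 6}, leaving only 2.
So row 5 reads: 1 5 4 6 2 3.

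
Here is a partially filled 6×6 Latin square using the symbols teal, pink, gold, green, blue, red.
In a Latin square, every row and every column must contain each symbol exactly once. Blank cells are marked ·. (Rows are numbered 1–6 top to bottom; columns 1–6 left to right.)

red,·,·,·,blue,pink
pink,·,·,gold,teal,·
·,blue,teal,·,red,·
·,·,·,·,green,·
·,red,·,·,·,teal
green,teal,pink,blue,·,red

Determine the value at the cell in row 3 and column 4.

pink

Row 2, column 2: row 2 has {teal, pink, gold} and column 2 has {teal, blue, red}, leaving only green.
Row 1, column 2: row 1 has {pink, blue, red} and column 2 has {teal, green, blue, red}, leaving only gold.
Row 1, column 3: row 1 has {pink, gold, blue, red} and column 3 has {teal, pink}, leaving only green.
Row 1, column 4: row 1 has {pink, gold, green, blue, red} and column 4 has {gold, blue}, leaving only teal.
Row 2, column 6: row 2 has {teal, pink, gold, green} and column 6 has {teal, pink, red}, leaving only blue.
Row 2, column 3: row 2 has {teal, pink, gold, green, blue} and column 3 has {teal, pink, green}, leaving only red.
Row 3, column 1: row 3 has {teal, blue, red} and column 1 has {pink, green, red}, leaving only gold.
Row 3, column 6: row 3 has {teal, gold, blue, red} and column 6 has {teal, pink, blue, red}, leaving only green.
Row 3 already has {teal, gold, green, blue, red} and column 4 already has {teal, gold, blue}, so row 3, column 4 must be pink.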